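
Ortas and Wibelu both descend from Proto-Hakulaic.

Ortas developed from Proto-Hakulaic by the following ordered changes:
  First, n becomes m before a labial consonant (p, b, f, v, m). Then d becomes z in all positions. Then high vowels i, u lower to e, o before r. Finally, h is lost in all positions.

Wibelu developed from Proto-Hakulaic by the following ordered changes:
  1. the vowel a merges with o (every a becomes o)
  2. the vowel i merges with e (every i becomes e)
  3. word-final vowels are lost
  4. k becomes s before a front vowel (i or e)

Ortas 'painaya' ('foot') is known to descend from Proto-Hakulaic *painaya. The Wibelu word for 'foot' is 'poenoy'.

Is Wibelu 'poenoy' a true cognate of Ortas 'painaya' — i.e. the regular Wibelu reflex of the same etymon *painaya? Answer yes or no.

yes

Derive the expected Wibelu reflex of *painaya:
Wibelu: start from *painaya.
  rule 1 (vowel merger): painaya → poinoyo
  rule 2 (vowel merger): poinoyo → poenoyo
  rule 3 (apocope): poenoyo → poenoy
  rule 4: no change — poenoy
  ⇒ Wibelu poenoy
Wibelu 'poenoy' matches the regular reflex exactly, so the pair is cognate.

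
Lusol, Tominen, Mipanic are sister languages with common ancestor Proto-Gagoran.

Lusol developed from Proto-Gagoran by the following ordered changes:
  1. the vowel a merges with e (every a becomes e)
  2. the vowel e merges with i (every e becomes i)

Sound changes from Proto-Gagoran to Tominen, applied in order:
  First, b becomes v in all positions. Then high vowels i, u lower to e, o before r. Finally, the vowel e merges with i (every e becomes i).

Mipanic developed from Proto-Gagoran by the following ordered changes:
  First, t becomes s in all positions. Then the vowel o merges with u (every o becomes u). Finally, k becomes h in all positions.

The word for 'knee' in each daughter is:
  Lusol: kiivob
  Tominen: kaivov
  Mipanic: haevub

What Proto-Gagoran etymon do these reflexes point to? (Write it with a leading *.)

*kaevob

Position 5: Lusol has o, Tominen has o, Mipanic has u. Lusol preserves o here (none of its changes turn any other segment into o), so the proto-segment is *o.
Position 6: Lusol has b, Tominen has v, Mipanic has b. Lusol preserves b here (none of its changes turn any other segment into b), so the proto-segment is *b.
Position 3: Lusol has i, Tominen has i, Mipanic has e. Mipanic preserves e here (none of its changes turn any other segment into e), so the proto-segment is *e.
Continuing position by position gives *kaevob; check it forward:
Lusol: *kaevob
  kaevob → keevob   [vowel merger]
  keevob → kiivob   [vowel merger]
  giving Lusol kiivob.
Tominen: *kaevob > kaevov > kaivov  (by unconditioned shift, vowel merger)
Mipanic: *kaevob > kaevub > haevub  (by vowel merger, unconditioned shift)
No other proto-form is consistent with every reflex, so the reconstruction is *kaevob.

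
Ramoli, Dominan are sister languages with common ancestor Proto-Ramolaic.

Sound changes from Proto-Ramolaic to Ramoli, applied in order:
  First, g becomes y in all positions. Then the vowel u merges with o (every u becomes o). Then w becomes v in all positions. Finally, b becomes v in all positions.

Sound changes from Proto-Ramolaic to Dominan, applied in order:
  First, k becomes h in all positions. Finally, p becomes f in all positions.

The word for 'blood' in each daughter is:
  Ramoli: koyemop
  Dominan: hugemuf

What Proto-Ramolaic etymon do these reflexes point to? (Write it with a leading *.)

*kugemup

Position 1: Ramoli has k, Dominan has h. Ramoli preserves k here (none of its changes turn any other segment into k), so the proto-segment is *k.
Position 7: Ramoli has p, Dominan has f. Ramoli preserves p here (none of its changes turn any other segment into p), so the proto-segment is *p.
Continuing position by position gives *kugemup; check it forward:
Ramoli: start from *kugemup.
  rule 1 (unconditioned shift): kugemup → kuyemup
  rule 2 (vowel merger): kuyemup → koyemop
  rule 3: no change — koyemop
  rule 4: no change — koyemop
  ⇒ Ramoli koyemop
Dominan: start from *kugemup.
  rule 1 (unconditioned shift): kugemup → hugemup
  rule 2 (unconditioned shift): hugemup → hugemuf
  ⇒ Dominan hugemuf
*kugemup is the unique common source.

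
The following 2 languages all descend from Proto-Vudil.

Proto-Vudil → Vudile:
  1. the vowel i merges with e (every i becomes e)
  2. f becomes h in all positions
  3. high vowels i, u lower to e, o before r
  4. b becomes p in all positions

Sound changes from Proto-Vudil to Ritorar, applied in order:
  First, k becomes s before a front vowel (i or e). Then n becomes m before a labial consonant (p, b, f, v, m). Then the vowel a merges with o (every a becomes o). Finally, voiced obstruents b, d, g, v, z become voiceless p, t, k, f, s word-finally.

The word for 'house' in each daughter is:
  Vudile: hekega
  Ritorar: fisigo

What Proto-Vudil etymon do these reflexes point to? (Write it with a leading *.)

Position 3: Vudile has k, Ritorar has s. Vudile preserves k here (none of its changes turn any other segment into k), so the proto-segment is *k.
Position 2: Vudile has e, Ritorar has i. Ritorar preserves i here (none of its changes turn any other segment into i), so the proto-segment is *i.
This points to *fikiga. Verify forward in each daughter:
Vudile: *fikiga
  fikiga → fekega   [vowel merger]
  fekega → hekega   [unconditioned shift]
  hekega (rule 3 does not apply)
  hekega (rule 4 does not apply)
  giving Vudile hekega.
Ritorar: *fikiga > fisiga > fisigo  (by palatalisation, vowel merger)
No other proto-form is consistent with every reflex, so the reconstruction is *fikiga.

*fikiga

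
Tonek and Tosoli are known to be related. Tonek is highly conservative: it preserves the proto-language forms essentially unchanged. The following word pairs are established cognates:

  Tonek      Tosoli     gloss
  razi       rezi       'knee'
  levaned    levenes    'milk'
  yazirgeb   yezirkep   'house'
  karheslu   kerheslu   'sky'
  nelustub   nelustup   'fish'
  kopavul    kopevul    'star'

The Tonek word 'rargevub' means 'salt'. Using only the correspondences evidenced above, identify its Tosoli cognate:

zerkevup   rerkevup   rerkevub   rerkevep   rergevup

karheslu ~ kerheslu — Tonek a corresponds to Tosoli e after a consonant, before r.
yazirgeb ~ yezirkep — Tonek g corresponds to Tosoli k after a consonant, before a front vowel.
yazirgeb ~ yezirkep, nelustub ~ nelustup — Tonek b corresponds to Tosoli p word-finally.
Applying these to Tonek 'rargevub':
  rargevub → rergevub   (a→e after a consonant, before r)
  rergevub → rerkevub   (g→k after a consonant, before a front vowel)
  rerkevub → rerkevup   (b→p word-finally)
So the Tosoli cognate is 'rerkevup'.

rerkevup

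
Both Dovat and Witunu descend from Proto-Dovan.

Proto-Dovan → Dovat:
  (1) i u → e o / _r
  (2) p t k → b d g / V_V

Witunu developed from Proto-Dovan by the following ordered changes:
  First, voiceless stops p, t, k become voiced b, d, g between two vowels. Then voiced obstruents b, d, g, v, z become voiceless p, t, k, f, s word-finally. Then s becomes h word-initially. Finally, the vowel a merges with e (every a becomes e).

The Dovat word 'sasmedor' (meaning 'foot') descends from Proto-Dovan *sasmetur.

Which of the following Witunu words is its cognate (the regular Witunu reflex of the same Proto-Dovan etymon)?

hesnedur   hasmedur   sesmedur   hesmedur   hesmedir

Witunu: *sasmetur
  sasmetur → sasmedur   [intervocalic voicing]
  sasmedur (rule 2 does not apply)
  sasmedur → hasmedur   [debuccalisation]
  hasmedur → hesmedur   [vowel merger]
  giving Witunu hesmedur.

hesmedur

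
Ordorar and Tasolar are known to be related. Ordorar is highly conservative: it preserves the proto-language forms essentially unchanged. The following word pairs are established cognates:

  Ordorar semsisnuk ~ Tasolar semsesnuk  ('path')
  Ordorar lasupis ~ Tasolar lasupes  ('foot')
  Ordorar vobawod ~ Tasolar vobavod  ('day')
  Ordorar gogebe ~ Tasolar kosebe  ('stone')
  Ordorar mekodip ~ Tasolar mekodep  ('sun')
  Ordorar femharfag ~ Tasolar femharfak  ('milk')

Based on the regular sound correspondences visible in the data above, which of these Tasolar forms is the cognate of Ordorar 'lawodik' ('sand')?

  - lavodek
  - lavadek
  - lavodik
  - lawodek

vobawod ~ vobavod — Ordorar w corresponds to Tasolar v between vowels (before a back vowel).
semsisnuk ~ semsesnuk, lasupis ~ lasupes — Ordorar i corresponds to Tasolar e after a consonant, before a consonant other than r, m, n, p, b, f, v.
Applying these to Ordorar 'lawodik':
  lawodik → lavodik   (w→v between vowels (before a back vowel))
  lavodik → lavodek   (i→e after a consonant, before a consonant other than r, m, n, p, b, f, v)
So the Tasolar cognate is 'lavodek'.

lavodek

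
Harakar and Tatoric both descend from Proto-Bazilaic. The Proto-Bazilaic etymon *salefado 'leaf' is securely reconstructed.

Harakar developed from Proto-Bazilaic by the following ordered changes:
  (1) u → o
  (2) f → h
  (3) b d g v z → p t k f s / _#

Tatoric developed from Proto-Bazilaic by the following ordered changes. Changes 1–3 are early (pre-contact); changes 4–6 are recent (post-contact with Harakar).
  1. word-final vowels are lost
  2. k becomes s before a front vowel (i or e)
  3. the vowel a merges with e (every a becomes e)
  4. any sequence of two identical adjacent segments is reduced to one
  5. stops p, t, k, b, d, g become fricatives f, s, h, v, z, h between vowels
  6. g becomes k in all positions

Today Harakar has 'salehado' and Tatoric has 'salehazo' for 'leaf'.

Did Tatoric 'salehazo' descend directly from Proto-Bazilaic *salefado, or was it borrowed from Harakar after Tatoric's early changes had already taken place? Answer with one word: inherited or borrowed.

If inherited, *salefado would pass through all of Tatoric's changes:
Tatoric: *salefado
  salefado → salefad   [apocope]
  salefad (rule 2 does not apply)
  salefad → selefed   [vowel merger]
  selefed (rule 4 does not apply)
  selefed (rule 5 does not apply)
  selefed (rule 6 does not apply)
  giving Tatoric selefed.
If borrowed from Harakar 'salehado' after the early changes, it would undergo only the recent ones:
  rule 4 (degemination): no change (salehado)
  rule 5 (intervocalic lenition): salehado → salehazo
  rule 6 (unconditioned shift): no change (salehazo)
  ⇒ as a loan: salehazo
Tatoric 'salehazo' matches the loan outcome 'salehazo', not the inherited 'selefed' — it skipped the early Tatoric changes, so it was borrowed from Harakar.

borrowed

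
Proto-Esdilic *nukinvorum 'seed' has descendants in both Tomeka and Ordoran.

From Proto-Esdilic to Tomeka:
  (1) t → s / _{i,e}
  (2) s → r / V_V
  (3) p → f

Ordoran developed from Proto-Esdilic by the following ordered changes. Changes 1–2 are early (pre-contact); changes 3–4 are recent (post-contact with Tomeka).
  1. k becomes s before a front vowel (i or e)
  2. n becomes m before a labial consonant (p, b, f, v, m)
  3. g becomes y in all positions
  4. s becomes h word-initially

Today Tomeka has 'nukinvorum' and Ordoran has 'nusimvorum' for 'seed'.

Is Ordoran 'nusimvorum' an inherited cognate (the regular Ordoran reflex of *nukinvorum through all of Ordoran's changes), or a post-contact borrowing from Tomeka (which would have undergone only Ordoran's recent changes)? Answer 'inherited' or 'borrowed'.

inherited

If inherited, *nukinvorum would pass through all of Ordoran's changes:
Ordoran: *nukinvorum > nusinvorum > nusimvorum  (by palatalisation, nasal place assimilation)
If borrowed from Tomeka 'nukinvorum' after the early changes, it would undergo only the recent ones:
  rule 3 (unconditioned shift): no change (nukinvorum)
  rule 4 (debuccalisation): no change (nukinvorum)
  ⇒ as a loan: nukinvorum
Ordoran 'nusimvorum' matches the inherited outcome exactly, so it is an inherited cognate, not a loan.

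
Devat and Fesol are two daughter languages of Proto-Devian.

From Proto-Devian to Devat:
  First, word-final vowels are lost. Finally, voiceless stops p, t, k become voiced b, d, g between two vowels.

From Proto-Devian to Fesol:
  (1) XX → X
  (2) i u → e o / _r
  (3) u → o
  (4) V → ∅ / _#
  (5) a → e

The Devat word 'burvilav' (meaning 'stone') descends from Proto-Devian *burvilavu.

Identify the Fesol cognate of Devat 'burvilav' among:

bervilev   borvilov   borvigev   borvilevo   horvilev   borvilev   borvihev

borvilev

Fesol: *burvilavu
  burvilavu (rule 1 does not apply)
  burvilavu → borvilavu   [pre-rhotic lowering]
  borvilavu → borvilavo   [vowel merger]
  borvilavo → borvilav   [apocope]
  borvilav → borvilev   [vowel merger]
  giving Fesol borvilev.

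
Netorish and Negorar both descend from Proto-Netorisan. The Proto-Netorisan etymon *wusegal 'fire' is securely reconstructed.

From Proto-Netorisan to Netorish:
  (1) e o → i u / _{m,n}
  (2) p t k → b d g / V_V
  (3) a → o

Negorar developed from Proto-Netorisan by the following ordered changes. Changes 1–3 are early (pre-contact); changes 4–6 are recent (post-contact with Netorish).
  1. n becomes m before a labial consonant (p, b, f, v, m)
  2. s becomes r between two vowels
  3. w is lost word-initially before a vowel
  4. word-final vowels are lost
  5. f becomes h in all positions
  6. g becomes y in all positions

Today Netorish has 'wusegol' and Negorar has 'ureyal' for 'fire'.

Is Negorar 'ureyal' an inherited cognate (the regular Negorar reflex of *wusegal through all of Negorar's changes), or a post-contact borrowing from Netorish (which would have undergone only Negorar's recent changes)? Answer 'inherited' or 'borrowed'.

If inherited, *wusegal would pass through all of Negorar's changes:
Negorar: start from *wusegal.
  rule 1: no change — wusegal
  rule 2 (rhotacism): wusegal → wuregal
  rule 3 (glide loss): wuregal → uregal
  rule 4: no change — uregal
  rule 5: no change — uregal
  rule 6 (unconditioned shift): uregal → ureyal
  ⇒ Negorar ureyal
If borrowed from Netorish 'wusegol' after the early changes, it would undergo only the recent ones:
  rule 4 (apocope): no change (wusegol)
  rule 5 (unconditioned shift): no change (wusegol)
  rule 6 (unconditioned shift): wusegol → wuseyol
  ⇒ as a loan: wuseyol
Negorar 'ureyal' matches the inherited outcome exactly, so it is an inherited cognate, not a loan.

inherited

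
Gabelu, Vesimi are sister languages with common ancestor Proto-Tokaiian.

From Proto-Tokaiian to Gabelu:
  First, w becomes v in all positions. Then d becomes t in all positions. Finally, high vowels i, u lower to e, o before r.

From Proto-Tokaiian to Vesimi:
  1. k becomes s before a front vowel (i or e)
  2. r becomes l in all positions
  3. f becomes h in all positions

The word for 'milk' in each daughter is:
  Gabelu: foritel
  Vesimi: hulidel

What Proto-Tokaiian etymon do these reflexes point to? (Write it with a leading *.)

Position 2: Gabelu has o, Vesimi has u. Vesimi preserves u here (none of its changes turn any other segment into u), so the proto-segment is *u.
Position 1: Gabelu has f, Vesimi has h. Gabelu preserves f here (none of its changes turn any other segment into f), so the proto-segment is *f.
Verify the candidate proto-form against each daughter:
Gabelu: *furidel > furitel > foritel  (by unconditioned shift, pre-rhotic lowering)
Vesimi: start from *furidel.
  rule 1: no change — furidel
  rule 2 (unconditioned shift): furidel → fulidel
  rule 3 (unconditioned shift): fulidel → hulidel
  ⇒ Vesimi hulidel
*furidel is the unique common source.

*furidel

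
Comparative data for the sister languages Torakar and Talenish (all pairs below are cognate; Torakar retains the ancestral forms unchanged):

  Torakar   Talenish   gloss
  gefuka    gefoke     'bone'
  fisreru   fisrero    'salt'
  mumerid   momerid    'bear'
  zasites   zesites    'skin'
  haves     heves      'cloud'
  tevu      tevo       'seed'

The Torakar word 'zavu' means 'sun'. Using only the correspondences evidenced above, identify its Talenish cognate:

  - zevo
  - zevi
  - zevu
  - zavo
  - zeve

haves ~ heves — Torakar a corresponds to Talenish e after a consonant, before a labial obstruent.
fisreru ~ fisrero, tevu ~ tevo — Torakar u corresponds to Talenish o word-finally.
Applying these to Torakar 'zavu':
  zavu → zevu   (a→e after a consonant, before a labial obstruent)
  zevu → zevo   (u→o word-finally)
So the Talenish cognate is 'zevo'.

zevo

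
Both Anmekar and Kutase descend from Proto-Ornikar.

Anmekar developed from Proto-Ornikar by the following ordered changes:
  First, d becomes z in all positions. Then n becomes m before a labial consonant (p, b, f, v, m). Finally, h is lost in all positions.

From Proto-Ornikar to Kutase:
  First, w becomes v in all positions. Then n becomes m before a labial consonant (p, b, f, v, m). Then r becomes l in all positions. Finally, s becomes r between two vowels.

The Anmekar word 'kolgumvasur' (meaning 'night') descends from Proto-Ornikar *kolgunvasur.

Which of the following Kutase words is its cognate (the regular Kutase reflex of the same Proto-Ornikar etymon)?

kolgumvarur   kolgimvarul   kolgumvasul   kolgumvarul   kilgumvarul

Kutase: start from *kolgunvasur.
  rule 1: no change — kolgunvasur
  rule 2 (nasal place assimilation): kolgunvasur → kolgumvasur
  rule 3 (unconditioned shift): kolgumvasur → kolgumvasul
  rule 4 (rhotacism): kolgumvasul → kolgumvarul
  ⇒ Kutase kolgumvarul
Among the options, 'kolgumvarul' alone shows every Kutase change applied in order.

kolgumvarul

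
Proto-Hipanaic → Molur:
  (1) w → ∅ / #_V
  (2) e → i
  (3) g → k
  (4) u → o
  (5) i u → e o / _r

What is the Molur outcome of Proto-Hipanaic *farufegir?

farofiker

Molur: *farufegir > farufigir > farufikir > farofikir > farofiker  (by vowel merger, unconditioned shift, vowel merger, pre-rhotic lowering)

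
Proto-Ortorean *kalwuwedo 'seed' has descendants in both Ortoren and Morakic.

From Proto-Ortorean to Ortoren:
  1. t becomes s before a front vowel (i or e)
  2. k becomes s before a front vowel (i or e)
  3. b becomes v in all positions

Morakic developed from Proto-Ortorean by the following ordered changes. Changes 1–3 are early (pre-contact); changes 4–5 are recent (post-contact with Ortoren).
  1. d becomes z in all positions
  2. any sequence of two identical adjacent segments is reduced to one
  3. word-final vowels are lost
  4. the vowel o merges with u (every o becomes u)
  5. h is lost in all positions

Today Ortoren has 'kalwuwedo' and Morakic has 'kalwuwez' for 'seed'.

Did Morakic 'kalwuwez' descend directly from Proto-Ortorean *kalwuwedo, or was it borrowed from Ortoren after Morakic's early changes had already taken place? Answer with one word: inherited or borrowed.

If inherited, *kalwuwedo would pass through all of Morakic's changes:
Morakic: *kalwuwedo > kalwuwezo > kalwuwez  (by unconditioned shift, apocope)
If borrowed from Ortoren 'kalwuwedo' after the early changes, it would undergo only the recent ones:
  rule 4 (vowel merger): kalwuwedo → kalwuwedu
  rule 5 (h-loss): no change (kalwuwedu)
  ⇒ as a loan: kalwuwedu
Morakic 'kalwuwez' matches the inherited outcome exactly, so it is an inherited cognate, not a loan.

inherited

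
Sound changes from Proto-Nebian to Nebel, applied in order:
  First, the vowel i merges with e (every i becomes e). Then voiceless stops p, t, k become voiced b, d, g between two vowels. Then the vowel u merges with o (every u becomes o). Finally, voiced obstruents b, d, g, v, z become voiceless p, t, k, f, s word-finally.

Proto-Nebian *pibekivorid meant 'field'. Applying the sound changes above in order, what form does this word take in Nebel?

Nebel: start from *pibekivorid.
  rule 1 (vowel merger): pibekivorid → pebekevored
  rule 2 (intervocalic voicing): pebekevored → pebegevored
  rule 3: no change — pebegevored
  rule 4 (final devoicing): pebegevored → pebegevoret
  ⇒ Nebel pebegevoret

pebegevoret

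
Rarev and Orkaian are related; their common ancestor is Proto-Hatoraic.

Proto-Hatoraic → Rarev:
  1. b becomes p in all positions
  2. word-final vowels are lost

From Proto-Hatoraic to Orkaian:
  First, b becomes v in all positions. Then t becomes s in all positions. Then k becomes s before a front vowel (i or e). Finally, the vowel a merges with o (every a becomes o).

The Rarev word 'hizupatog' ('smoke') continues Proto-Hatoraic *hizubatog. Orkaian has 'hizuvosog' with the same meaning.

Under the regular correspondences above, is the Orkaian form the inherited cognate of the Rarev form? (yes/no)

Derive the expected Orkaian reflex of *hizubatog:
Orkaian: start from *hizubatog.
  rule 1 (unconditioned shift): hizubatog → hizuvatog
  rule 2 (unconditioned shift): hizuvatog → hizuvasog
  rule 3: no change — hizuvasog
  rule 4 (vowel merger): hizuvasog → hizuvosog
  ⇒ Orkaian hizuvosog
Orkaian 'hizuvosog' matches the regular reflex exactly, so the pair is cognate.

yes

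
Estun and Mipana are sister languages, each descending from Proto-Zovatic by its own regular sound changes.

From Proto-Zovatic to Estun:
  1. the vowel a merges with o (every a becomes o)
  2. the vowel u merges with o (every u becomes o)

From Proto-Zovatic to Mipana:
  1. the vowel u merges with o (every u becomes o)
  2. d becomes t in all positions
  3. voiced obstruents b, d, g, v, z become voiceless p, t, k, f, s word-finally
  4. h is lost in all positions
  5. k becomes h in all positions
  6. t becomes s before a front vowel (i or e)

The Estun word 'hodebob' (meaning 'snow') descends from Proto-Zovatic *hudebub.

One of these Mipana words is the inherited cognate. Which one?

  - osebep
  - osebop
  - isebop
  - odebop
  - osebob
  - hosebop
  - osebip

Mipana: *hudebub
  hudebub → hodebob   [vowel merger]
  hodebob → hotebob   [unconditioned shift]
  hotebob → hotebop   [final devoicing]
  hotebop → otebop   [h-loss]
  otebop (rule 5 does not apply)
  otebop → osebop   [palatalisation]
  giving Mipana osebop.

osebop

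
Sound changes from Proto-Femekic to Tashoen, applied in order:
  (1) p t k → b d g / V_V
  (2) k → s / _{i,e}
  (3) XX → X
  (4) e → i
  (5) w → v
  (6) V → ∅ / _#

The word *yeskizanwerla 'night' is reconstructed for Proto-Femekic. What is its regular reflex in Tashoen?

yisizanvirl

Tashoen: start from *yeskizanwerla.
  rule 1: no change — yeskizanwerla
  rule 2 (palatalisation): yeskizanwerla → yessizanwerla
  rule 3 (degemination): yessizanwerla → yesizanwerla
  rule 4 (vowel merger): yesizanwerla → yisizanwirla
  rule 5 (unconditioned shift): yisizanwirla → yisizanvirla
  rule 6 (apocope): yisizanvirla → yisizanvirl
  ⇒ Tashoen yisizanvirl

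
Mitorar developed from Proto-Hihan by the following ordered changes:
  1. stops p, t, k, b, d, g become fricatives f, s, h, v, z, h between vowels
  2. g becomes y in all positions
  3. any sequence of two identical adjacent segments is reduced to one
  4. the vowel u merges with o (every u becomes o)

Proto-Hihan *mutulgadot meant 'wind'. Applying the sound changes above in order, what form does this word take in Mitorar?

mosolyazot

Mitorar: start from *mutulgadot.
  rule 1 (intervocalic lenition): mutulgadot → musulgazot
  rule 2 (unconditioned shift): musulgazot → musulyazot
  rule 3: no change — musulyazot
  rule 4 (vowel merger): musulyazot → mosolyazot
  ⇒ Mitorar mosolyazot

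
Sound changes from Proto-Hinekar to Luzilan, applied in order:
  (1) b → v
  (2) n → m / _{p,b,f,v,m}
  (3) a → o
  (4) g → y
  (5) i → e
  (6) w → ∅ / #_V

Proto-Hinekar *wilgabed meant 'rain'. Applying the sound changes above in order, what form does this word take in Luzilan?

Luzilan: start from *wilgabed.
  rule 1 (unconditioned shift): wilgabed → wilgaved
  rule 2: no change — wilgaved
  rule 3 (vowel merger): wilgaved → wilgoved
  rule 4 (unconditioned shift): wilgoved → wilyoved
  rule 5 (vowel merger): wilyoved → welyoved
  rule 6 (glide loss): welyoved → elyoved
  ⇒ Luzilan elyoved

elyoved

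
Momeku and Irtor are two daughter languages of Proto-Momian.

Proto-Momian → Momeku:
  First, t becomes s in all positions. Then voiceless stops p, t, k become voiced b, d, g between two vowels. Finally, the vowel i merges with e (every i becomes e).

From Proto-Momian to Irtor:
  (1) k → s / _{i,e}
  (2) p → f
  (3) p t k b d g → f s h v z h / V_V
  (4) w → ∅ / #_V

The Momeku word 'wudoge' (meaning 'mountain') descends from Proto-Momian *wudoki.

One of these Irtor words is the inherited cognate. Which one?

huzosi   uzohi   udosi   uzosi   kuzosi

Irtor: *wudoki
  wudoki → wudosi   [palatalisation]
  wudosi (rule 2 does not apply)
  wudosi → wuzosi   [intervocalic lenition]
  wuzosi → uzosi   [glide loss]
  giving Irtor uzosi.
Among the options, 'uzosi' alone shows every Irtor change applied in order.

uzosi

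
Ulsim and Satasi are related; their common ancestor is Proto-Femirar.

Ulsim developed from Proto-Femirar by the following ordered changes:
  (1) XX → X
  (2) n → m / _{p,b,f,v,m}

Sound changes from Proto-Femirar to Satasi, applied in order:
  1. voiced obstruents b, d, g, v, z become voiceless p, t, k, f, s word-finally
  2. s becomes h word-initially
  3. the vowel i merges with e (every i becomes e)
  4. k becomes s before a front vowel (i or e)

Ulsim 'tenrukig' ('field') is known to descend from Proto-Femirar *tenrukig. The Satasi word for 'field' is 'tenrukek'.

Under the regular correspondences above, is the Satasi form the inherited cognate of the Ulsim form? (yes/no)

no

Derive the expected Satasi reflex of *tenrukig:
Satasi: start from *tenrukig.
  rule 1 (final devoicing): tenrukig → tenrukik
  rule 2: no change — tenrukik
  rule 3 (vowel merger): tenrukik → tenrukek
  rule 4 (palatalisation): tenrukek → tenrusek
  ⇒ Satasi tenrusek
The regular Satasi reflex would be 'tenrusek', but the attested form is 'tenrukek'. The correspondence is irregular, so they are not cognates (the Satasi form has a different source).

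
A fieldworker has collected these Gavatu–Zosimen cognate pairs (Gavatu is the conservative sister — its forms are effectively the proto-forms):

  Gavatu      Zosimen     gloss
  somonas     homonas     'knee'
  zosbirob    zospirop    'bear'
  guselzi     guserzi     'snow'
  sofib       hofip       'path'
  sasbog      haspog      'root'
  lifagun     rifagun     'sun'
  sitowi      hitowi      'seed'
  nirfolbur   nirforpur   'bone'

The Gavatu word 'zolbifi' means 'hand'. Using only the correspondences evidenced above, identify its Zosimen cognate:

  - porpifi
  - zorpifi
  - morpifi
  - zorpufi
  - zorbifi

nirfolbur ~ nirforpur — Gavatu l corresponds to Zosimen r after a vowel, before a labial obstruent.
zosbirob ~ zospirop — Gavatu b corresponds to Zosimen p after a consonant, before a front vowel.
Applying these to Gavatu 'zolbifi':
  zolbifi → zorbifi   (l→r after a vowel, before a labial obstruent)
  zorbifi → zorpifi   (b→p after a consonant, before a front vowel)
So the Zosimen cognate is 'zorpifi'.

zorpifi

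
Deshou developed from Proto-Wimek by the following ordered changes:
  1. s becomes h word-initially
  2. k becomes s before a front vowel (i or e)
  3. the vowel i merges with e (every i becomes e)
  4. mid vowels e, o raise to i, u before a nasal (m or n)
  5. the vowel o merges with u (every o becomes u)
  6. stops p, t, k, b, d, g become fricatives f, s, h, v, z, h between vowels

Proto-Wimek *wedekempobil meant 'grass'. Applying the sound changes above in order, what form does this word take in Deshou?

wezesimpuvel

Deshou: start from *wedekempobil.
  rule 1: no change — wedekempobil
  rule 2 (palatalisation): wedekempobil → wedesempobil
  rule 3 (vowel merger): wedesempobil → wedesempobel
  rule 4 (pre-nasal raising): wedesempobel → wedesimpobel
  rule 5 (vowel merger): wedesimpobel → wedesimpubel
  rule 6 (intervocalic lenition): wedesimpubel → wezesimpuvel
  ⇒ Deshou wezesimpuvel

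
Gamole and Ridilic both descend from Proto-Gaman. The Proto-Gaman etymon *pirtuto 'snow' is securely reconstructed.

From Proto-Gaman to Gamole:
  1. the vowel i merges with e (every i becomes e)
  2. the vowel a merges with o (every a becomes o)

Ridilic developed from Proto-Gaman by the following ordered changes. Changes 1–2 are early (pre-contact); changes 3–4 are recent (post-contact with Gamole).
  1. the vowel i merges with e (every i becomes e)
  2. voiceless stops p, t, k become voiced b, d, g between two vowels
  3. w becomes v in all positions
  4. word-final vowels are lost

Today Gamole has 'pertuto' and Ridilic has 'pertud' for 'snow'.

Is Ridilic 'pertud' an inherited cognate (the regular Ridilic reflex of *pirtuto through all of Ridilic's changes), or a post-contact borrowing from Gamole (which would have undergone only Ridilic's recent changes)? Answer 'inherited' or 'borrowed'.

If inherited, *pirtuto would pass through all of Ridilic's changes:
Ridilic: *pirtuto
  pirtuto → pertuto   [vowel merger]
  pertuto → pertudo   [intervocalic voicing]
  pertudo (rule 3 does not apply)
  pertudo → pertud   [apocope]
  giving Ridilic pertud.
If borrowed from Gamole 'pertuto' after the early changes, it would undergo only the recent ones:
  rule 3 (unconditioned shift): no change (pertuto)
  rule 4 (apocope): pertuto → pertut
  ⇒ as a loan: pertut
Ridilic 'pertud' matches the inherited outcome exactly, so it is an inherited cognate, not a loan.

inherited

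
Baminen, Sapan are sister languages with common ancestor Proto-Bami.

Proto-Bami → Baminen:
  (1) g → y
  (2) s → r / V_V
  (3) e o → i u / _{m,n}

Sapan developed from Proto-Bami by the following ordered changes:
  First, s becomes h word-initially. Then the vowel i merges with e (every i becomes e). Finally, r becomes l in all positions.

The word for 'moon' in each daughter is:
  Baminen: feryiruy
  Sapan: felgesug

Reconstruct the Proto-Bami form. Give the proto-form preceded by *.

Position 5: Baminen has i, Sapan has e. Taking the neighbouring segments as reconstructed: Baminen i can only go back to *i; Sapan e could go back to *e or *i — the one source consistent with every daughter is *i.
Position 6: Baminen has r, Sapan has s. Sapan preserves s here (none of its changes turn any other segment into s), so the proto-segment is *s.
Position 8: Baminen has y, Sapan has g. Sapan preserves g here (none of its changes turn any other segment into g), so the proto-segment is *g.
Verify the candidate proto-form against each daughter:
Baminen: start from *fergisug.
  rule 1 (unconditioned shift): fergisug → feryisuy
  rule 2 (rhotacism): feryisuy → feryiruy
  rule 3: no change — feryiruy
  ⇒ Baminen feryiruy
Sapan: *fergisug > fergesug > felgesug  (by vowel merger, unconditioned shift)
No other proto-form is consistent with every reflex, so the reconstruction is *fergisug.

*fergisug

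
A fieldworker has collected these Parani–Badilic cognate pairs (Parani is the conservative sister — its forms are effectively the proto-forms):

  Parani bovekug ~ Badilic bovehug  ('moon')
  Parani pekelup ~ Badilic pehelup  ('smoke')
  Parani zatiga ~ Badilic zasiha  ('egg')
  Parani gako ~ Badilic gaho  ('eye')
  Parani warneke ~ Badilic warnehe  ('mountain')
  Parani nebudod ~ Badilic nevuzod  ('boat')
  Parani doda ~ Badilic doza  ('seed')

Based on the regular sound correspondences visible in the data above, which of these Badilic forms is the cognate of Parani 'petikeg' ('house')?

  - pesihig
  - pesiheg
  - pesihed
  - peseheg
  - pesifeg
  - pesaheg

zatiga ~ zasiha — Parani t corresponds to Badilic s between vowels (before a front vowel).
pekelup ~ pehelup, warneke ~ warnehe — Parani k corresponds to Badilic h between vowels (before a front vowel).
Applying these to Parani 'petikeg':
  petikeg → pesikeg   (t→s between vowels (before a front vowel))
  pesikeg → pesiheg   (k→h between vowels (before a front vowel))
So the Badilic cognate is 'pesiheg'.

pesiheg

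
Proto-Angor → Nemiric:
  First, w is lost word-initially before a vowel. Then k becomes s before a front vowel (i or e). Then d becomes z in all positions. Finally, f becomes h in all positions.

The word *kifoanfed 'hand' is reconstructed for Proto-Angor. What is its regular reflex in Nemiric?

Nemiric: *kifoanfed
  kifoanfed (rule 1 does not apply)
  kifoanfed → sifoanfed   [palatalisation]
  sifoanfed → sifoanfez   [unconditioned shift]
  sifoanfez → sihoanhez   [unconditioned shift]
  giving Nemiric sihoanhez.

sihoanhez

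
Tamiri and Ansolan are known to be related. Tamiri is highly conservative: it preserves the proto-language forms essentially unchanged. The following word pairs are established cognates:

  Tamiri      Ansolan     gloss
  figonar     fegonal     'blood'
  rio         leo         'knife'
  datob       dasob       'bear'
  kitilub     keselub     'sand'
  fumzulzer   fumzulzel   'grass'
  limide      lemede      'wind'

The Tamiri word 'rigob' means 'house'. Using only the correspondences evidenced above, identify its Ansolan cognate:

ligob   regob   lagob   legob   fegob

legob

rio ~ leo — Tamiri r corresponds to Ansolan l word-initially before a front vowel.
figonar ~ fegonal, kitilub ~ keselub — Tamiri i corresponds to Ansolan e after a consonant, before a consonant other than r, m, n, p, b, f, v.
Applying these to Tamiri 'rigob':
  rigob → ligob   (r→l word-initially before a front vowel)
  ligob → legob   (i→e after a consonant, before a consonant other than r, m, n, p, b, f, v)
So the Ansolan cognate is 'legob'.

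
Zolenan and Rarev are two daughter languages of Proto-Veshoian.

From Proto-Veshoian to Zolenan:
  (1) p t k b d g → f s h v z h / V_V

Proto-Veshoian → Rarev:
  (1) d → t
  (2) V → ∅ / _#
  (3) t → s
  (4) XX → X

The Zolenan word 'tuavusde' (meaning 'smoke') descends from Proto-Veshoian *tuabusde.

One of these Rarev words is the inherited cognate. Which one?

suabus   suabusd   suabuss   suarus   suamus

suabus

Rarev: start from *tuabusde.
  rule 1 (unconditioned shift): tuabusde → tuabuste
  rule 2 (apocope): tuabuste → tuabust
  rule 3 (unconditioned shift): tuabust → suabuss
  rule 4 (degemination): suabuss → suabus
  ⇒ Rarev suabus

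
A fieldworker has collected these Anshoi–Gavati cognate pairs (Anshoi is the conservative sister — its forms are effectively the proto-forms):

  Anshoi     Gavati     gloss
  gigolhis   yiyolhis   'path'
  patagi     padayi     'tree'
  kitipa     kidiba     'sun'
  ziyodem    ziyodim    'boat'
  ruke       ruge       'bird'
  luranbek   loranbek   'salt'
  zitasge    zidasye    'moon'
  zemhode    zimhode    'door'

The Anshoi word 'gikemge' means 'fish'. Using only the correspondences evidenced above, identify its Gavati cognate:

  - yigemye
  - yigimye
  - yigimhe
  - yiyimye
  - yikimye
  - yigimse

gigolhis ~ yiyolhis — Anshoi g corresponds to Gavati y word-initially before a front vowel.
ruke ~ ruge — Anshoi k corresponds to Gavati g between vowels (before a front vowel).
ziyodem ~ ziyodim, zemhode ~ zimhode — Anshoi e corresponds to Gavati i after a consonant, before a nasal.
zitasge ~ zidasye — Anshoi g corresponds to Gavati y after a consonant, before a front vowel.
Applying these to Anshoi 'gikemge':
  gikemge → yikemge   (g→y word-initially before a front vowel)
  yikemge → yigemge   (k→g between vowels (before a front vowel))
  yigemge → yigimge   (e→i after a consonant, before a nasal)
  yigimge → yigimye   (g→y after a consonant, before a front vowel)
So the Gavati cognate is 'yigimye'.

yigimye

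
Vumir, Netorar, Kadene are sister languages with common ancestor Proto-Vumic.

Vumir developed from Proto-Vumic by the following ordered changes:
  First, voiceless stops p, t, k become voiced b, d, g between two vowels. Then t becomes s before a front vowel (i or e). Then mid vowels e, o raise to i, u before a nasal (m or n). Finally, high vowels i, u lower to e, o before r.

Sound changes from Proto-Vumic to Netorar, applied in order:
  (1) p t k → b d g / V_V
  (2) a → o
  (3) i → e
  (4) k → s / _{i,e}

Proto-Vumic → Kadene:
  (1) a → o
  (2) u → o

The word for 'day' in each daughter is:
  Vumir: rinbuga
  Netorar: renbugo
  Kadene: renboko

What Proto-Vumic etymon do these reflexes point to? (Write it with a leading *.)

*renbuka

Position 7: Vumir has a, Netorar has o, Kadene has o. Vumir preserves a here (none of its changes turn any other segment into a), so the proto-segment is *a.
Position 2: Vumir has i, Netorar has e, Kadene has e. Kadene preserves e here (none of its changes turn any other segment into e), so the proto-segment is *e.
Verify the candidate proto-form against each daughter:
Vumir: *renbuka
  renbuka → renbuga   [intervocalic voicing]
  renbuga (rule 2 does not apply)
  renbuga → rinbuga   [pre-nasal raising]
  rinbuga (rule 4 does not apply)
  giving Vumir rinbuga.
Netorar: *renbuka > renbuga > renbugo  (by intervocalic voicing, vowel merger)
Kadene: *renbuka
  renbuka → renbuko   [vowel merger]
  renbuko → renboko   [vowel merger]
  giving Kadene renboko.
Only *renbuka yields all of Vumir rinbuga, Netorar renbugo, Kadene renboko.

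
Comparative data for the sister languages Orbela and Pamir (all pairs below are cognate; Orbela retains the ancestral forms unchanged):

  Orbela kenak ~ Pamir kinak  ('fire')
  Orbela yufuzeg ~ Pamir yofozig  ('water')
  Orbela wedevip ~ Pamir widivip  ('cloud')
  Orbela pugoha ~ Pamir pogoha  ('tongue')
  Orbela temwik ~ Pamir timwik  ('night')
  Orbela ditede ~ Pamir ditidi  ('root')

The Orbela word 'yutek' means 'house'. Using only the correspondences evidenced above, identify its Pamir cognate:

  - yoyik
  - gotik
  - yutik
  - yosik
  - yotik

yufuzeg ~ yofozig, pugoha ~ pogoha — Orbela u corresponds to Pamir o after a consonant, before a consonant other than r, m, n, p, b, f, v.
yufuzeg ~ yofozig, wedevip ~ widivip — Orbela e corresponds to Pamir i after a consonant, before a consonant other than r, m, n, p, b, f, v.
Applying these to Orbela 'yutek':
  yutek → yotek   (u→o after a consonant, before a consonant other than r, m, n, p, b, f, v)
  yotek → yotik   (e→i after a consonant, before a consonant other than r, m, n, p, b, f, v)
So the Pamir cognate is 'yotik'.

yotik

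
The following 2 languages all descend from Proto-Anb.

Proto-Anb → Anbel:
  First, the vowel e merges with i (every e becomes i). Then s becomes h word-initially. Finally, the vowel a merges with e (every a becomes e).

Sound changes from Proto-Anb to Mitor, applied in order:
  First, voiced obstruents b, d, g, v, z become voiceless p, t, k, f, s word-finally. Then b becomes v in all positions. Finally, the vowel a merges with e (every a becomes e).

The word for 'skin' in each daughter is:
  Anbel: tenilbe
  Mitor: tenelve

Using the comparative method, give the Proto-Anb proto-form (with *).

Position 6: Anbel has b, Mitor has v. Anbel preserves b here (none of its changes turn any other segment into b), so the proto-segment is *b.
Position 2: Anbel has e, Mitor has e. In Anbel, e can only continue *a, so the proto-segment is *a.
Position 4: Anbel has i, Mitor has e. Taking the neighbouring segments as reconstructed: Anbel i could go back to *e or *i; Mitor e could go back to *a or *e — the one source consistent with every daughter is *e.
The remaining positions agree across the daughters. Check the candidate against every language:
Anbel: start from *tanelba.
  rule 1 (vowel merger): tanelba → tanilba
  rule 2: no change — tanilba
  rule 3 (vowel merger): tanilba → tenilbe
  ⇒ Anbel tenilbe
Mitor: *tanelba > tanelva > tenelve  (by unconditioned shift, vowel merger)
Only *tanelba yields all of Anbel tenilbe, Mitor tenelve.

*tanelba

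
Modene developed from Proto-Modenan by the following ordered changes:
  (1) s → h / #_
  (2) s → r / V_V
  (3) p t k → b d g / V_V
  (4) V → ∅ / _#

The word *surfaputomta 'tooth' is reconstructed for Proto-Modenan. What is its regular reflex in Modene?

Modene: start from *surfaputomta.
  rule 1 (debuccalisation): surfaputomta → hurfaputomta
  rule 2: no change — hurfaputomta
  rule 3 (intervocalic voicing): hurfaputomta → hurfabudomta
  rule 4 (apocope): hurfabudomta → hurfabudomt
  ⇒ Modene hurfabudomt

hurfabudomt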